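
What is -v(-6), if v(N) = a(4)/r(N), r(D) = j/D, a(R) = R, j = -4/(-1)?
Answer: 6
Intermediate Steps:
j = 4 (j = -4*(-1) = 4)
r(D) = 4/D
v(N) = N (v(N) = 4/((4/N)) = 4*(N/4) = N)
-v(-6) = -1*(-6) = 6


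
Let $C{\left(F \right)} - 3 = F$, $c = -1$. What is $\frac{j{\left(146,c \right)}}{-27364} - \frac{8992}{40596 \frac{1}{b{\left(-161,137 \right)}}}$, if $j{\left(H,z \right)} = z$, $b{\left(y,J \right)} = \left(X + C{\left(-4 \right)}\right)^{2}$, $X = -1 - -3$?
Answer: $- \frac{61504123}{277717236} \approx -0.22146$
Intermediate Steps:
$C{\left(F \right)} = 3 + F$
$X = 2$ ($X = -1 + 3 = 2$)
$b{\left(y,J \right)} = 1$ ($b{\left(y,J \right)} = \left(2 + \left(3 - 4\right)\right)^{2} = \left(2 - 1\right)^{2} = 1^{2} = 1$)
$\frac{j{\left(146,c \right)}}{-27364} - \frac{8992}{40596 \frac{1}{b{\left(-161,137 \right)}}} = - \frac{1}{-27364} - \frac{8992}{40596 \cdot 1^{-1}} = \left(-1\right) \left(- \frac{1}{27364}\right) - \frac{8992}{40596 \cdot 1} = \frac{1}{27364} - \frac{8992}{40596} = \frac{1}{27364} - \frac{2248}{10149} = - \frac{61504123}{277717236}$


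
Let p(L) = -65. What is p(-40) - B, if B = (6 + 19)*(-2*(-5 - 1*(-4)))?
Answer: -115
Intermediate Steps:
B = 50 (B = 25*(-2*(-5 + 4)) = 25*(-2*(-1)) = 25*2 = 50)
p(-40) - B = -65 - 1*50 = -65 - 50 = -115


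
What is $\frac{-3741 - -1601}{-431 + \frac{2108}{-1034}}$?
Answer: $\frac{1106380}{223881} \approx 4.9418$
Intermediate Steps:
$\frac{-3741 - -1601}{-431 + \frac{2108}{-1034}} = \frac{-3741 + \left(-285 + 1886\right)}{-431 + 2108 \left(- \frac{1}{1034}\right)} = \frac{-3741 + 1601}{-431 - \frac{1054}{517}} = - \frac{2140}{- \frac{223881}{517}} = \left(-2140\right) \left(- \frac{517}{223881}\right) = \frac{1106380}{223881}$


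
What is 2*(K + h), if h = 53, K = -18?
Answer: 70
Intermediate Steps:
2*(K + h) = 2*(-18 + 53) = 2*35 = 70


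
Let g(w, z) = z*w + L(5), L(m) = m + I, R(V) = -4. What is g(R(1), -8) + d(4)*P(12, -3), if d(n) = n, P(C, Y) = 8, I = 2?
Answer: 71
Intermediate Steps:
L(m) = 2 + m (L(m) = m + 2 = 2 + m)
g(w, z) = 7 + w*z (g(w, z) = z*w + (2 + 5) = w*z + 7 = 7 + w*z)
g(R(1), -8) + d(4)*P(12, -3) = (7 - 4*(-8)) + 4*8 = (7 + 32) + 32 = 39 + 32 = 71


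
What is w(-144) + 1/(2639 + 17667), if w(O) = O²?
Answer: 421065217/20306 ≈ 20736.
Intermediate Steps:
w(-144) + 1/(2639 + 17667) = (-144)² + 1/(2639 + 17667) = 20736 + 1/20306 = 421065217/20306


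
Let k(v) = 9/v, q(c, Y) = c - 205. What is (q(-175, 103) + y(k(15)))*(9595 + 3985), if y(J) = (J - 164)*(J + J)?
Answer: -39115832/5 ≈ -7.8232e+6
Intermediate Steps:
q(c, Y) = -205 + c
y(J) = 2*J*(-164 + J) (y(J) = (-164 + J)*(2*J) = 2*J*(-164 + J))
(q(-175, 103) + y(k(15)))*(9595 + 3985) = ((-205 - 175) + 2*(9/15)*(-164 + 9/15))*(9595 + 3985) = (-380 + 2*(9*(1/15))*(-164 + 9*(1/15)))*13580 = (-380 + 2*(3/5)*(-164 + 3/5))*13580 = (-380 + 2*(3/5)*(-817/5))*13580 = (-380 - 4902/25)*13580 = -14402/25*13580 = -39115832/5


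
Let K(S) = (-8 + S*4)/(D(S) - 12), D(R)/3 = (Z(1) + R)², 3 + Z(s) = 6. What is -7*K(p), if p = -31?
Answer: 77/195 ≈ 0.39487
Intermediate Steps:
Z(s) = 3 (Z(s) = -3 + 6 = 3)
D(R) = 3*(3 + R)²
K(S) = (-8 + 4*S)/(-12 + 3*(3 + S)²) (K(S) = (-8 + S*4)/(3*(3 + S)² - 12) = (-8 + 4*S)/(-12 + 3*(3 + S)²))
-7*K(p) = -28*(-2 - 31)/(3*(-4 + (3 - 31)²)) = -28*(-33)/(3*(-4 + (-28)²)) = -28*(-33)/(3*(-4 + 784)) = -28*(-33)/(3*780) = -7*(-11/195) = 77/195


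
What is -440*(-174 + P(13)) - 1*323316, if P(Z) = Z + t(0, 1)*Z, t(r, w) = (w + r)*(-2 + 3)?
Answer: -258196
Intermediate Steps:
t(r, w) = r + w (t(r, w) = (r + w)*1 = r + w)
P(Z) = 2*Z (P(Z) = Z + (0 + 1)*Z = Z + 1*Z = Z + Z = 2*Z)
-440*(-174 + P(13)) - 1*323316 = -440*(-174 + 2*13) - 1*323316 = -440*(-174 + 26) - 323316 = -440*(-148) - 323316 = 65120 - 323316 = -258196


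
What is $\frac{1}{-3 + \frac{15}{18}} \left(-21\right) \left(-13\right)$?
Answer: $-126$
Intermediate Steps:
$\frac{1}{-3 + \frac{15}{18}} \left(-21\right) \left(-13\right) = \frac{1}{-3 + 15 \cdot \frac{1}{18}} \left(-21\right) \left(-13\right) = \frac{1}{-3 + \frac{5}{6}} \left(-21\right) \left(-13\right) = \frac{1}{- \frac{13}{6}} \left(-21\right) \left(-13\right) = \left(- \frac{6}{13}\right) \left(-21\right) \left(-13\right) = \frac{126}{13} \left(-13\right) = -126$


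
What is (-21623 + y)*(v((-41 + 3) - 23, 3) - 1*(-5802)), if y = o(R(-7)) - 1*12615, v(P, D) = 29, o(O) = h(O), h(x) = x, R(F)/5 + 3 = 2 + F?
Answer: -199875018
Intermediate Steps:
R(F) = -5 + 5*F (R(F) = -15 + 5*(2 + F) = -15 + (10 + 5*F) = -5 + 5*F)
o(O) = O
y = -12655 (y = (-5 + 5*(-7)) - 1*12615 = (-5 - 35) - 12615 = -40 - 12615 = -12655)
(-21623 + y)*(v((-41 + 3) - 23, 3) - 1*(-5802)) = (-21623 - 12655)*(29 - 1*(-5802)) = -34278*(29 + 5802) = -34278*5831 = -199875018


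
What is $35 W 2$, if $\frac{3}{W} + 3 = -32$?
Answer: $-6$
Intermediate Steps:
$W = - \frac{3}{35}$ ($W = \frac{3}{-3 - 32} = \frac{3}{-35} = 3 \left(- \frac{1}{35}\right) = - \frac{3}{35} \approx -0.085714$)
$35 W 2 = 35 \left(- \frac{3}{35}\right) 2 = \left(-3\right) 2 = -6$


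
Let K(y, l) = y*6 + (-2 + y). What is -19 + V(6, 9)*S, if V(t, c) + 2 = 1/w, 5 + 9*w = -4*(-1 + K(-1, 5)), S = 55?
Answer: -804/7 ≈ -114.86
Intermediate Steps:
K(y, l) = -2 + 7*y (K(y, l) = 6*y + (-2 + y) = -2 + 7*y)
w = 35/9 (w = -5/9 + (-4*(-1 + (-2 + 7*(-1))))/9 = -5/9 + (-4*(-1 + (-2 - 7)))/9 = -5/9 + (-4*(-1 - 9))/9 = -5/9 + (-4*(-10))/9 = -5/9 + (1/9)*40 = -5/9 + 40/9 = 35/9 ≈ 3.8889)
V(t, c) = -61/35 (V(t, c) = -2 + 1/(35/9) = -2 + 9/35 = -61/35)
-19 + V(6, 9)*S = -19 - 61/35*55 = -19 - 671/7 = -804/7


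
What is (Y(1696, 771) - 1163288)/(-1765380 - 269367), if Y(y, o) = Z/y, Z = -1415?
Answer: 151764451/265456224 ≈ 0.57171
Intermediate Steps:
Y(y, o) = -1415/y
(Y(1696, 771) - 1163288)/(-1765380 - 269367) = (-1415/1696 - 1163288)/(-1765380 - 269367) = (-1415*1/1696 - 1163288)/(-2034747) = (-1415/1696 - 1163288)*(-1/2034747) = -1972937863/1696*(-1/2034747) = 151764451/265456224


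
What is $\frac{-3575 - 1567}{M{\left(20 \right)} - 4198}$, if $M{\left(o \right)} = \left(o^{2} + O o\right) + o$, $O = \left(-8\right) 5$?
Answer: $\frac{857}{763} \approx 1.1232$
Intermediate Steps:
$O = -40$
$M{\left(o \right)} = o^{2} - 39 o$ ($M{\left(o \right)} = \left(o^{2} - 40 o\right) + o = o^{2} - 39 o$)
$\frac{-3575 - 1567}{M{\left(20 \right)} - 4198} = \frac{-3575 - 1567}{20 \left(-39 + 20\right) - 4198} = - \frac{5142}{20 \left(-19\right) - 4198} = - \frac{5142}{-380 - 4198} = - \frac{5142}{-4578} = \left(-5142\right) \left(- \frac{1}{4578}\right) = \frac{857}{763}$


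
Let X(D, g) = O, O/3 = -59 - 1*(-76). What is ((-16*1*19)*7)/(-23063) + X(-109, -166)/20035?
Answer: 43810693/462067205 ≈ 0.094815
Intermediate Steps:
O = 51 (O = 3*(-59 - 1*(-76)) = 3*(-59 + 76) = 3*17 = 51)
X(D, g) = 51
((-16*1*19)*7)/(-23063) + X(-109, -166)/20035 = ((-16*1*19)*7)/(-23063) + 51/20035 = (-16*19*7)*(-1/23063) + 51*(1/20035) = -304*7*(-1/23063) + 51/20035 = -2128*(-1/23063) + 51/20035 = 2128/23063 + 51/20035 = 43810693/462067205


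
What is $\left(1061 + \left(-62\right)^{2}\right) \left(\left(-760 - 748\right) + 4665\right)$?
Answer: $15485085$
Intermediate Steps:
$\left(1061 + \left(-62\right)^{2}\right) \left(\left(-760 - 748\right) + 4665\right) = \left(1061 + 3844\right) \left(-1508 + 4665\right) = 4905 \cdot 3157 = 15485085$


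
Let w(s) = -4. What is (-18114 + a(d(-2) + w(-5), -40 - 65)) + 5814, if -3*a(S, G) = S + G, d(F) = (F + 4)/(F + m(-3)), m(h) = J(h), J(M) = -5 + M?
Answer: -61318/5 ≈ -12264.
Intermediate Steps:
m(h) = -5 + h
d(F) = (4 + F)/(-8 + F) (d(F) = (F + 4)/(F + (-5 - 3)) = (4 + F)/(F - 8) = (4 + F)/(-8 + F))
a(S, G) = -G/3 - S/3 (a(S, G) = -(S + G)/3 = -(G + S)/3 = -G/3 - S/3)
(-18114 + a(d(-2) + w(-5), -40 - 65)) + 5814 = (-18114 + (-(-40 - 65)/3 - ((4 - 2)/(-8 - 2) - 4)/3)) + 5814 = (-18114 + (-⅓*(-105) - (2/(-10) - 4)/3)) + 5814 = (-18114 + (35 - (-⅒*2 - 4)/3)) + 5814 = (-18114 + (35 - (-⅕ - 4)/3)) + 5814 = (-18114 + (35 - ⅓*(-21/5))) + 5814 = (-18114 + (35 + 7/5)) + 5814 = (-18114 + 182/5) + 5814 = -90388/5 + 5814 = -61318/5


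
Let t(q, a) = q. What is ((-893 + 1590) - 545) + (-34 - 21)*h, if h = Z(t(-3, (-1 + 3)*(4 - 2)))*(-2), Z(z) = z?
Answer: -178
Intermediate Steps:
h = 6 (h = -3*(-2) = 6)
((-893 + 1590) - 545) + (-34 - 21)*h = ((-893 + 1590) - 545) + (-34 - 21)*6 = (697 - 545) - 55*6 = 152 - 330 = -178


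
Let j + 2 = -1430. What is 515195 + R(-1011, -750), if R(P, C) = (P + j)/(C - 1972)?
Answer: 1402363233/2722 ≈ 5.1520e+5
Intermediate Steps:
j = -1432 (j = -2 - 1430 = -1432)
R(P, C) = (-1432 + P)/(-1972 + C) (R(P, C) = (P - 1432)/(C - 1972) = (-1432 + P)/(-1972 + C))
515195 + R(-1011, -750) = 515195 + (-1432 - 1011)/(-1972 - 750) = 515195 - 2443/(-2722) = 515195 - 1/2722*(-2443) = 515195 + 2443/2722 = 1402363233/2722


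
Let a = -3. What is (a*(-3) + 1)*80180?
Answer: 801800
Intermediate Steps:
(a*(-3) + 1)*80180 = (-3*(-3) + 1)*80180 = (9 + 1)*80180 = 10*80180 = 801800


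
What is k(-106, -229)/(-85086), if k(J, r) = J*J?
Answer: -5618/42543 ≈ -0.13205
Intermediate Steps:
k(J, r) = J²
k(-106, -229)/(-85086) = (-106)²/(-85086) = 11236*(-1/85086) = -5618/42543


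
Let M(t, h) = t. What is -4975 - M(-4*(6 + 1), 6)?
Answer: -4947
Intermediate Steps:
-4975 - M(-4*(6 + 1), 6) = -4975 - (-4)*(6 + 1) = -4975 - (-4)*7 = -4975 - 1*(-28) = -4975 + 28 = -4947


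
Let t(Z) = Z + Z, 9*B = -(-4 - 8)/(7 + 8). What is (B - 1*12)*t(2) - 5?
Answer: -2369/45 ≈ -52.644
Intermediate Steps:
B = 4/45 (B = (-(-4 - 8)/(7 + 8))/9 = (-(-12)/15)/9 = (-1*(-⅘))/9 = (⅑)*(⅘) = 4/45 ≈ 0.088889)
t(Z) = 2*Z
(B - 1*12)*t(2) - 5 = (4/45 - 1*12)*(2*2) - 5 = (4/45 - 12)*4 - 5 = -536/45*4 - 5 = -2144/45 - 5 = -2369/45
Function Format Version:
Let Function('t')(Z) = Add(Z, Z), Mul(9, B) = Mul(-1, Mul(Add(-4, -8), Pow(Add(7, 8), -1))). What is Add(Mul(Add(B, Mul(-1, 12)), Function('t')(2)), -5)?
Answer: Rational(-2369, 45) ≈ -52.644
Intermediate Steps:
B = Rational(4, 45) (B = Mul(Rational(1, 9), Mul(-1, Mul(Add(-4, -8), Pow(Add(7, 8), -1)))) = Mul(Rational(1, 9), Mul(-1, Mul(-12, Pow(15, -1)))) = Mul(Rational(1, 9), Mul(-1, Mul(-12, Rational(1, 15)))) = Mul(Rational(1, 9), Mul(-1, Rational(-4, 5))) = Mul(Rational(1, 9), Rational(4, 5)) = Rational(4, 45) ≈ 0.088889)
Function('t')(Z) = Mul(2, Z)
Add(Mul(Add(B, Mul(-1, 12)), Function('t')(2)), -5) = Add(Mul(Add(Rational(4, 45), Mul(-1, 12)), Mul(2, 2)), -5) = Add(Mul(Add(Rational(4, 45), -12), 4), -5) = Add(Mul(Rational(-536, 45), 4), -5) = Add(Rational(-2144, 45), -5) = Rational(-2369, 45)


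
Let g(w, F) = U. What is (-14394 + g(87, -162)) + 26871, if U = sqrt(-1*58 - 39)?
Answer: 12477 + I*sqrt(97) ≈ 12477.0 + 9.8489*I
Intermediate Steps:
U = I*sqrt(97) (U = sqrt(-58 - 39) = sqrt(-97) = I*sqrt(97) ≈ 9.8489*I)
g(w, F) = I*sqrt(97)
(-14394 + g(87, -162)) + 26871 = (-14394 + I*sqrt(97)) + 26871 = 12477 + I*sqrt(97)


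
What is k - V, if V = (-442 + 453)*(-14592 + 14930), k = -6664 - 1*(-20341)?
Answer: 9959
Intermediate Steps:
k = 13677 (k = -6664 + 20341 = 13677)
V = 3718 (V = 11*338 = 3718)
k - V = 13677 - 1*3718 = 13677 - 3718 = 9959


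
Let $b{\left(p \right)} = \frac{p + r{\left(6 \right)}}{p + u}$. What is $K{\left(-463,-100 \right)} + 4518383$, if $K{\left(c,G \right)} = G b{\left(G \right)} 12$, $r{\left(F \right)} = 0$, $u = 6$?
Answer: $\frac{212304001}{47} \approx 4.5171 \cdot 10^{6}$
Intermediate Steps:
$b{\left(p \right)} = \frac{p}{6 + p}$ ($b{\left(p \right)} = \frac{p + 0}{p + 6} = \frac{p}{6 + p}$)
$K{\left(c,G \right)} = \frac{12 G^{2}}{6 + G}$ ($K{\left(c,G \right)} = G \frac{G}{6 + G} 12 = \frac{G^{2}}{6 + G} 12 = \frac{12 G^{2}}{6 + G}$)
$K{\left(-463,-100 \right)} + 4518383 = \frac{12 \left(-100\right)^{2}}{6 - 100} + 4518383 = 12 \cdot 10000 \frac{1}{-94} + 4518383 = 12 \cdot 10000 \left(- \frac{1}{94}\right) + 4518383 = - \frac{60000}{47} + 4518383 = \frac{212304001}{47}$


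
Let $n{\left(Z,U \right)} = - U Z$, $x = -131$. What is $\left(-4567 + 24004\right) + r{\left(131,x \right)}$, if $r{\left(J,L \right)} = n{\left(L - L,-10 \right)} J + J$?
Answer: $19568$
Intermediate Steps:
$n{\left(Z,U \right)} = - U Z$
$r{\left(J,L \right)} = J$ ($r{\left(J,L \right)} = \left(-1\right) \left(-10\right) \left(L - L\right) J + J = \left(-1\right) \left(-10\right) 0 J + J = 0 J + J = 0 + J = J$)
$\left(-4567 + 24004\right) + r{\left(131,x \right)} = \left(-4567 + 24004\right) + 131 = 19437 + 131 = 19568$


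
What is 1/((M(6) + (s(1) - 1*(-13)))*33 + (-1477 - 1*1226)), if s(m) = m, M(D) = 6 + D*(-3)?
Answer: -1/2637 ≈ -0.00037922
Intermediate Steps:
M(D) = 6 - 3*D
1/((M(6) + (s(1) - 1*(-13)))*33 + (-1477 - 1*1226)) = 1/(((6 - 3*6) + (1 - 1*(-13)))*33 + (-1477 - 1*1226)) = 1/(((6 - 18) + (1 + 13))*33 + (-1477 - 1226)) = 1/((-12 + 14)*33 - 2703) = 1/(2*33 - 2703) = 1/(66 - 2703) = 1/(-2637) = -1/2637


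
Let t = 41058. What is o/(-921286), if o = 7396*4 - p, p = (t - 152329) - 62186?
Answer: -203041/921286 ≈ -0.22039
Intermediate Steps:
p = -173457 (p = (41058 - 152329) - 62186 = -111271 - 62186 = -173457)
o = 203041 (o = 7396*4 - 1*(-173457) = 29584 + 173457 = 203041)
o/(-921286) = 203041/(-921286) = 203041*(-1/921286) = -203041/921286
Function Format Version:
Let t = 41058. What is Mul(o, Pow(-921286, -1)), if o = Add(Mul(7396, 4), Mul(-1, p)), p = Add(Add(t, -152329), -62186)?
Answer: Rational(-203041, 921286) ≈ -0.22039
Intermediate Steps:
p = -173457 (p = Add(Add(41058, -152329), -62186) = Add(-111271, -62186) = -173457)
o = 203041 (o = Add(Mul(7396, 4), Mul(-1, -173457)) = Add(29584, 173457) = 203041)
Mul(o, Pow(-921286, -1)) = Mul(203041, Pow(-921286, -1)) = Mul(203041, Rational(-1, 921286)) = Rational(-203041, 921286)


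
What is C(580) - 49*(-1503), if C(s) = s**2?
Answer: 410047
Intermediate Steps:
C(580) - 49*(-1503) = 580**2 - 49*(-1503) = 336400 + 73647 = 410047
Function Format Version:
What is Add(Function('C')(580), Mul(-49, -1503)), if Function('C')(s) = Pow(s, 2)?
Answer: 410047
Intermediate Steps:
Add(Function('C')(580), Mul(-49, -1503)) = Add(Pow(580, 2), Mul(-49, -1503)) = Add(336400, 73647) = 410047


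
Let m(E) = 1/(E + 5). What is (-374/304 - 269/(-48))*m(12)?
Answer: 3989/15504 ≈ 0.25729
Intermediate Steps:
m(E) = 1/(5 + E)
(-374/304 - 269/(-48))*m(12) = (-374/304 - 269/(-48))/(5 + 12) = (-374*1/304 - 269*(-1/48))/17 = (-187/152 + 269/48)*(1/17) = (3989/912)*(1/17) = 3989/15504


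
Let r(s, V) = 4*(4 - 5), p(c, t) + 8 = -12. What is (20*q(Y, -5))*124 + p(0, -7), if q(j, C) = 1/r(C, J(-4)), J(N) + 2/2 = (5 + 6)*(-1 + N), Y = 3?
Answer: -640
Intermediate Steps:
p(c, t) = -20 (p(c, t) = -8 - 12 = -20)
J(N) = -12 + 11*N (J(N) = -1 + (5 + 6)*(-1 + N) = -1 + 11*(-1 + N) = -1 + (-11 + 11*N) = -12 + 11*N)
r(s, V) = -4 (r(s, V) = 4*(-1) = -4)
q(j, C) = -1/4 (q(j, C) = 1/(-4) = -1/4)
(20*q(Y, -5))*124 + p(0, -7) = (20*(-1/4))*124 - 20 = -5*124 - 20 = -620 - 20 = -640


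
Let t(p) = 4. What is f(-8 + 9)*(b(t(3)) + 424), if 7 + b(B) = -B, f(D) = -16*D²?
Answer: -6608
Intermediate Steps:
b(B) = -7 - B
f(-8 + 9)*(b(t(3)) + 424) = (-16*(-8 + 9)²)*((-7 - 1*4) + 424) = (-16*1²)*((-7 - 4) + 424) = (-16*1)*(-11 + 424) = -16*413 = -6608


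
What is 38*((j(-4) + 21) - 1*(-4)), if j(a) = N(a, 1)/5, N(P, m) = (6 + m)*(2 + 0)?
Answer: 5282/5 ≈ 1056.4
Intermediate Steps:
N(P, m) = 12 + 2*m (N(P, m) = (6 + m)*2 = 12 + 2*m)
j(a) = 14/5 (j(a) = (12 + 2*1)/5 = (12 + 2)*(⅕) = 14*(⅕) = 14/5)
38*((j(-4) + 21) - 1*(-4)) = 38*((14/5 + 21) - 1*(-4)) = 38*(119/5 + 4) = 38*(139/5) = 5282/5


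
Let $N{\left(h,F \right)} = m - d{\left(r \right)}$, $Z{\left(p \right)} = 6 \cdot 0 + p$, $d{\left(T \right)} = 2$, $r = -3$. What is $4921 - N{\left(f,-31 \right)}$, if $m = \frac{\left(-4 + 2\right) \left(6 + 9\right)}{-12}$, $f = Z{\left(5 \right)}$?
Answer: $\frac{9841}{2} \approx 4920.5$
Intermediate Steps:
$Z{\left(p \right)} = p$ ($Z{\left(p \right)} = 0 + p = p$)
$f = 5$
$m = \frac{5}{2}$ ($m = \left(-2\right) 15 \left(- \frac{1}{12}\right) = \left(-30\right) \left(- \frac{1}{12}\right) = \frac{5}{2} \approx 2.5$)
$N{\left(h,F \right)} = \frac{1}{2}$ ($N{\left(h,F \right)} = \frac{5}{2} - 2 = \frac{1}{2}$)
$4921 - N{\left(f,-31 \right)} = 4921 - \frac{1}{2} = \frac{9841}{2}$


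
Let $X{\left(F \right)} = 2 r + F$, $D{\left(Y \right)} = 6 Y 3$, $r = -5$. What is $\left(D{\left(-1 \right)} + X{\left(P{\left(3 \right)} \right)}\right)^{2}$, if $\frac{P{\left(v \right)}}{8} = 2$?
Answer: $144$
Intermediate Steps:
$P{\left(v \right)} = 16$ ($P{\left(v \right)} = 8 \cdot 2 = 16$)
$D{\left(Y \right)} = 18 Y$
$X{\left(F \right)} = -10 + F$ ($X{\left(F \right)} = 2 \left(-5\right) + F = -10 + F$)
$\left(D{\left(-1 \right)} + X{\left(P{\left(3 \right)} \right)}\right)^{2} = \left(18 \left(-1\right) + \left(-10 + 16\right)\right)^{2} = \left(-18 + 6\right)^{2} = \left(-12\right)^{2} = 144$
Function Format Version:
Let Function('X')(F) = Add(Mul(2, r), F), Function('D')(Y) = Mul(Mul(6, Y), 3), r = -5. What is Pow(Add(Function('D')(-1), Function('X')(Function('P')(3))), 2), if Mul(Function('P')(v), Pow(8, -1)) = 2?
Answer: 144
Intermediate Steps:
Function('P')(v) = 16 (Function('P')(v) = Mul(8, 2) = 16)
Function('D')(Y) = Mul(18, Y)
Function('X')(F) = Add(-10, F) (Function('X')(F) = Add(Mul(2, -5), F) = Add(-10, F))
Pow(Add(Function('D')(-1), Function('X')(Function('P')(3))), 2) = Pow(Add(Mul(18, -1), Add(-10, 16)), 2) = Pow(Add(-18, 6), 2) = Pow(-12, 2) = 144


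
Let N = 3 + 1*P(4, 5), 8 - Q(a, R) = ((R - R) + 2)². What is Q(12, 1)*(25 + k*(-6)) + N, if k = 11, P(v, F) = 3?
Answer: -158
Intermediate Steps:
Q(a, R) = 4 (Q(a, R) = 8 - ((R - R) + 2)² = 8 - (0 + 2)² = 8 - 1*2² = 8 - 1*4 = 8 - 4 = 4)
N = 6 (N = 3 + 1*3 = 3 + 3 = 6)
Q(12, 1)*(25 + k*(-6)) + N = 4*(25 + 11*(-6)) + 6 = 4*(25 - 66) + 6 = 4*(-41) + 6 = -164 + 6 = -158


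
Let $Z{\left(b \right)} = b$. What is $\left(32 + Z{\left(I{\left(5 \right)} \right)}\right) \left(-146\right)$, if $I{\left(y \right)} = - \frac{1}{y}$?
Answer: $- \frac{23214}{5} \approx -4642.8$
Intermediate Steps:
$\left(32 + Z{\left(I{\left(5 \right)} \right)}\right) \left(-146\right) = \left(32 - \frac{1}{5}\right) \left(-146\right) = \frac{159}{5} \left(-146\right) = - \frac{23214}{5}$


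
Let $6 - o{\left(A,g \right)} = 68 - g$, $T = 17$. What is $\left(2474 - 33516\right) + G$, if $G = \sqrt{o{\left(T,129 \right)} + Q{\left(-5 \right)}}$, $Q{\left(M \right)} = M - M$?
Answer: $-31042 + \sqrt{67} \approx -31034.0$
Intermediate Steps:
$o{\left(A,g \right)} = -62 + g$ ($o{\left(A,g \right)} = 6 - \left(68 - g\right) = 6 + \left(-68 + g\right) = -62 + g$)
$Q{\left(M \right)} = 0$
$G = \sqrt{67}$ ($G = \sqrt{\left(-62 + 129\right) + 0} = \sqrt{67 + 0} = \sqrt{67} \approx 8.1853$)
$\left(2474 - 33516\right) + G = \left(2474 - 33516\right) + \sqrt{67} = -31042 + \sqrt{67}$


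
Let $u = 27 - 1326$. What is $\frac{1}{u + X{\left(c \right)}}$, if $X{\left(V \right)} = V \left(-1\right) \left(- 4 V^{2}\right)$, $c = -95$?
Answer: $- \frac{1}{3430799} \approx -2.9148 \cdot 10^{-7}$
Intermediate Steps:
$X{\left(V \right)} = 4 V^{3}$ ($X{\left(V \right)} = - V \left(- 4 V^{2}\right) = 4 V^{3}$)
$u = -1299$ ($u = 27 - 1326 = -1299$)
$\frac{1}{u + X{\left(c \right)}} = \frac{1}{-1299 + 4 \left(-95\right)^{3}} = \frac{1}{-1299 + 4 \left(-857375\right)} = \frac{1}{-1299 - 3429500} = \frac{1}{-3430799} = - \frac{1}{3430799}$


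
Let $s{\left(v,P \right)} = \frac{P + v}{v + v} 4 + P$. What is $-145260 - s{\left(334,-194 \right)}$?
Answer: $- \frac{24226162}{167} \approx -1.4507 \cdot 10^{5}$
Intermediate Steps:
$s{\left(v,P \right)} = P + \frac{2 \left(P + v\right)}{v}$ ($s{\left(v,P \right)} = \frac{P + v}{2 v} 4 + P = \frac{2 \left(P + v\right)}{v} + P = P + \frac{2 \left(P + v\right)}{v}$)
$-145260 - s{\left(334,-194 \right)} = -145260 - \left(2 - 194 + 2 \left(-194\right) \frac{1}{334}\right) = -145260 - \left(2 - 194 - \frac{194}{167}\right) = -145260 - - \frac{32258}{167} = -145260 + \frac{32258}{167} = - \frac{24226162}{167}$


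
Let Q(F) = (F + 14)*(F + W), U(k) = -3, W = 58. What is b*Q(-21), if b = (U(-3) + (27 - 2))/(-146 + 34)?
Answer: 407/8 ≈ 50.875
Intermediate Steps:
Q(F) = (14 + F)*(58 + F) (Q(F) = (F + 14)*(F + 58) = (14 + F)*(58 + F))
b = -11/56 (b = (-3 + (27 - 2))/(-146 + 34) = (-3 + 25)/(-112) = 22*(-1/112) = -11/56 ≈ -0.19643)
b*Q(-21) = -11*(812 + (-21)² + 72*(-21))/56 = -11*(812 + 441 - 1512)/56 = -11/56*(-259) = 407/8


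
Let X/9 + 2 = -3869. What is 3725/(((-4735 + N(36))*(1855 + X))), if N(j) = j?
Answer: 3725/154991816 ≈ 2.4034e-5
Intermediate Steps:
X = -34839 (X = -18 + 9*(-3869) = -18 - 34821 = -34839)
3725/(((-4735 + N(36))*(1855 + X))) = 3725/(((-4735 + 36)*(1855 - 34839))) = 3725/((-4699*(-32984))) = 3725/154991816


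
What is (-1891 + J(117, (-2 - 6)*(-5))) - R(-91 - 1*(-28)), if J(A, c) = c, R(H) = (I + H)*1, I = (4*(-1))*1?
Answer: -1784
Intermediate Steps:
I = -4 (I = -4*1 = -4)
R(H) = -4 + H (R(H) = (-4 + H)*1 = -4 + H)
(-1891 + J(117, (-2 - 6)*(-5))) - R(-91 - 1*(-28)) = (-1891 + (-2 - 6)*(-5)) - (-4 + (-91 - 1*(-28))) = (-1891 - 8*(-5)) - (-4 + (-91 + 28)) = (-1891 + 40) - (-4 - 63) = -1851 - 1*(-67) = -1851 + 67 = -1784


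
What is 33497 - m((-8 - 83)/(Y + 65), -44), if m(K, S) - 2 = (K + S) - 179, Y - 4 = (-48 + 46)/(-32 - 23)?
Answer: 128032251/3797 ≈ 33719.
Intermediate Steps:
Y = 222/55 (Y = 4 + (-48 + 46)/(-32 - 23) = 4 - 2/(-55) = 4 - 2*(-1/55) = 4 + 2/55 = 222/55 ≈ 4.0364)
m(K, S) = -177 + K + S (m(K, S) = 2 + ((K + S) - 179) = 2 + (-179 + K + S) = -177 + K + S)
33497 - m((-8 - 83)/(Y + 65), -44) = 33497 - (-177 + (-8 - 83)/(222/55 + 65) - 44) = 33497 - (-177 - 91/3797/55 - 44) = 33497 - (-177 - 91*55/3797 - 44) = 33497 - (-177 - 5005/3797 - 44) = 33497 - 1*(-844142/3797) = 33497 + 844142/3797 = 128032251/3797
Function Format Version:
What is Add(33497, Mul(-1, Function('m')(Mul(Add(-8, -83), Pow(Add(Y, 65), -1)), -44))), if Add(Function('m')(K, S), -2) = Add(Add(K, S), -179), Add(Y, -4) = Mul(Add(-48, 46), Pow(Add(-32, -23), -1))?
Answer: Rational(128032251, 3797) ≈ 33719.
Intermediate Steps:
Y = Rational(222, 55) (Y = Add(4, Mul(Add(-48, 46), Pow(Add(-32, -23), -1))) = Add(4, Mul(-2, Pow(-55, -1))) = Add(4, Mul(-2, Rational(-1, 55))) = Add(4, Rational(2, 55)) = Rational(222, 55) ≈ 4.0364)
Function('m')(K, S) = Add(-177, K, S) (Function('m')(K, S) = Add(2, Add(Add(K, S), -179)) = Add(2, Add(-179, K, S)) = Add(-177, K, S))
Add(33497, Mul(-1, Function('m')(Mul(Add(-8, -83), Pow(Add(Y, 65), -1)), -44))) = Add(33497, Mul(-1, Add(-177, Mul(Add(-8, -83), Pow(Add(Rational(222, 55), 65), -1)), -44))) = Add(33497, Mul(-1, Add(-177, Mul(-91, Pow(Rational(3797, 55), -1)), -44))) = Add(33497, Mul(-1, Add(-177, Mul(-91, Rational(55, 3797)), -44))) = Add(33497, Mul(-1, Add(-177, Rational(-5005, 3797), -44))) = Add(33497, Mul(-1, Rational(-844142, 3797))) = Add(33497, Rational(844142, 3797)) = Rational(128032251, 3797)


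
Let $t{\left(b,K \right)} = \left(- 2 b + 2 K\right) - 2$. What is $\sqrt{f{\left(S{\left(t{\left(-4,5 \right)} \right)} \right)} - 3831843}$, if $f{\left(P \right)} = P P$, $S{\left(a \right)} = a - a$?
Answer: $i \sqrt{3831843} \approx 1957.5 i$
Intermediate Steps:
$t{\left(b,K \right)} = -2 - 2 b + 2 K$
$S{\left(a \right)} = 0$
$f{\left(P \right)} = P^{2}$
$\sqrt{f{\left(S{\left(t{\left(-4,5 \right)} \right)} \right)} - 3831843} = \sqrt{0^{2} - 3831843} = \sqrt{0 - 3831843} = \sqrt{-3831843} = i \sqrt{3831843}$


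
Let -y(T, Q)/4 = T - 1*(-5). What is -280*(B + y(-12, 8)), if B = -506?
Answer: 133840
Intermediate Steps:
y(T, Q) = -20 - 4*T (y(T, Q) = -4*(T - 1*(-5)) = -4*(T + 5) = -4*(5 + T) = -20 - 4*T)
-280*(B + y(-12, 8)) = -280*(-506 + (-20 - 4*(-12))) = -280*(-506 + (-20 + 48)) = -280*(-506 + 28) = -280*(-478) = 133840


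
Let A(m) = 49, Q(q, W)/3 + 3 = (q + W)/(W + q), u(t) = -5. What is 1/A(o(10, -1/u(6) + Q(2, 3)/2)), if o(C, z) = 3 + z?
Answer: 1/49 ≈ 0.020408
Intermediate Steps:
Q(q, W) = -6 (Q(q, W) = -9 + 3*((q + W)/(W + q)) = -9 + 3*((W + q)/(W + q)) = -9 + 3*1 = -9 + 3 = -6)
1/A(o(10, -1/u(6) + Q(2, 3)/2)) = 1/49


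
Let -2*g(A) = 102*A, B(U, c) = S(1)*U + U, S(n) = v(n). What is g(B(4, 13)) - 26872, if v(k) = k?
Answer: -27280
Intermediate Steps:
S(n) = n
B(U, c) = 2*U (B(U, c) = 1*U + U = U + U = 2*U)
g(A) = -51*A
g(B(4, 13)) - 26872 = -102*4 - 26872 = -51*8 - 26872 = -408 - 26872 = -27280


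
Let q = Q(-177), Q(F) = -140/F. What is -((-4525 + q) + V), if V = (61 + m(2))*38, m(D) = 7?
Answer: 343417/177 ≈ 1940.2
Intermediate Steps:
q = 140/177 (q = -140/(-177) = -140*(-1/177) = 140/177 ≈ 0.79096)
V = 2584 (V = (61 + 7)*38 = 68*38 = 2584)
-((-4525 + q) + V) = -((-4525 + 140/177) + 2584) = -(-800785/177 + 2584) = -1*(-343417/177) = 343417/177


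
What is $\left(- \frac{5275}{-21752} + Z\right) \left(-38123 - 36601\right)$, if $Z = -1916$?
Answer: $\frac{778466356317}{5438} \approx 1.4315 \cdot 10^{8}$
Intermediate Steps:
$\left(- \frac{5275}{-21752} + Z\right) \left(-38123 - 36601\right) = \left(- \frac{5275}{-21752} - 1916\right) \left(-38123 - 36601\right) = \left(\left(-5275\right) \left(- \frac{1}{21752}\right) - 1916\right) \left(-74724\right) = \left(\frac{5275}{21752} - 1916\right) \left(-74724\right) = \left(- \frac{41671557}{21752}\right) \left(-74724\right) = \frac{778466356317}{5438}$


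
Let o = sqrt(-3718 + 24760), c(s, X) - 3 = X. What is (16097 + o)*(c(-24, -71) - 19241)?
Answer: -310816973 - 57927*sqrt(2338) ≈ -3.1362e+8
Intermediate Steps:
c(s, X) = 3 + X
o = 3*sqrt(2338) (o = sqrt(21042) = 3*sqrt(2338) ≈ 145.06)
(16097 + o)*(c(-24, -71) - 19241) = (16097 + 3*sqrt(2338))*((3 - 71) - 19241) = (16097 + 3*sqrt(2338))*(-68 - 19241) = (16097 + 3*sqrt(2338))*(-19309) = -310816973 - 57927*sqrt(2338)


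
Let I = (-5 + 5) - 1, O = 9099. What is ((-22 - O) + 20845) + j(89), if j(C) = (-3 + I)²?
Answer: 11740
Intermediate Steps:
I = -1 (I = 0 - 1 = -1)
j(C) = 16 (j(C) = (-3 - 1)² = (-4)² = 16)
((-22 - O) + 20845) + j(89) = ((-22 - 1*9099) + 20845) + 16 = ((-22 - 9099) + 20845) + 16 = (-9121 + 20845) + 16 = 11724 + 16 = 11740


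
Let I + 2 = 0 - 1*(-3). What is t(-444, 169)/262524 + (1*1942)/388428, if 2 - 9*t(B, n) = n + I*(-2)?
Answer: 125675107/25492918068 ≈ 0.0049298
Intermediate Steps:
I = 1 (I = -2 + (0 - 1*(-3)) = -2 + (0 + 3) = -2 + 3 = 1)
t(B, n) = 4/9 - n/9 (t(B, n) = 2/9 - (n + 1*(-2))/9 = 2/9 - (n - 2)/9 = 2/9 - (-2 + n)/9 = 2/9 + (2/9 - n/9) = 4/9 - n/9)
t(-444, 169)/262524 + (1*1942)/388428 = (4/9 - 1/9*169)/262524 + (1*1942)/388428 = (4/9 - 169/9)*(1/262524) + 1942*(1/388428) = -55/3*1/262524 + 971/194214 = -55/787572 + 971/194214 = 125675107/25492918068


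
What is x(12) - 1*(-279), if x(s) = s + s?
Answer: 303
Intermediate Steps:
x(s) = 2*s
x(12) - 1*(-279) = 2*12 - 1*(-279) = 24 + 279 = 303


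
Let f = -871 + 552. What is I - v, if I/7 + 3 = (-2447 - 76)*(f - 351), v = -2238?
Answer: 11835087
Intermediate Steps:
f = -319
I = 11832849 (I = -21 + 7*((-2447 - 76)*(-319 - 351)) = -21 + 7*(-2523*(-670)) = -21 + 7*1690410 = -21 + 11832870 = 11832849)
I - v = 11832849 - 1*(-2238) = 11832849 + 2238 = 11835087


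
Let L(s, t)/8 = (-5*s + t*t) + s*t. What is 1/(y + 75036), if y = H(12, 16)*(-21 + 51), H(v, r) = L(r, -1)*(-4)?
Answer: 1/166236 ≈ 6.0155e-6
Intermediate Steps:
L(s, t) = -40*s + 8*t² + 8*s*t (L(s, t) = 8*((-5*s + t*t) + s*t) = 8*((-5*s + t²) + s*t) = 8*((t² - 5*s) + s*t) = 8*(t² - 5*s + s*t) = -40*s + 8*t² + 8*s*t)
H(v, r) = -32 + 192*r (H(v, r) = (-40*r + 8*(-1)² + 8*r*(-1))*(-4) = (-40*r + 8*1 - 8*r)*(-4) = (-40*r + 8 - 8*r)*(-4) = (8 - 48*r)*(-4) = -32 + 192*r)
y = 91200 (y = (-32 + 192*16)*(-21 + 51) = (-32 + 3072)*30 = 3040*30 = 91200)
1/(y + 75036) = 1/(91200 + 75036) = 1/166236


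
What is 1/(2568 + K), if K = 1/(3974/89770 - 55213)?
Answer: 2478233518/6364103629339 ≈ 0.00038941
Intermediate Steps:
K = -44885/2478233518 (K = 1/(3974*(1/89770) - 55213) = 1/(1987/44885 - 55213) = 1/(-2478233518/44885) = -44885/2478233518 ≈ -1.8112e-5)
1/(2568 + K) = 1/(2568 - 44885/2478233518) = 1/(6364103629339/2478233518) = 2478233518/6364103629339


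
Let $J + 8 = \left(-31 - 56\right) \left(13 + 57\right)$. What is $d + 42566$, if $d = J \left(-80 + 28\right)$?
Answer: $359662$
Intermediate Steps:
$J = -6098$ ($J = -8 + \left(-31 - 56\right) \left(13 + 57\right) = -8 - 6090 = -6098$)
$d = 317096$ ($d = - 6098 \left(-80 + 28\right) = \left(-6098\right) \left(-52\right) = 317096$)
$d + 42566 = 317096 + 42566 = 359662$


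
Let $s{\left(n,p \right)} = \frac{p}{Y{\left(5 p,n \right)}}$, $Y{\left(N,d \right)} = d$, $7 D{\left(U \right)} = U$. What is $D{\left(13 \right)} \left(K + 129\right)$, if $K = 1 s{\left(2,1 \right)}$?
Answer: $\frac{481}{2} \approx 240.5$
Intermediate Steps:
$D{\left(U \right)} = \frac{U}{7}$
$s{\left(n,p \right)} = \frac{p}{n}$
$K = \frac{1}{2}$ ($K = 1 \cdot 1 \cdot \frac{1}{2} = 1 \cdot \frac{1}{2} = \frac{1}{2} \approx 0.5$)
$D{\left(13 \right)} \left(K + 129\right) = \frac{1}{7} \cdot 13 \left(\frac{1}{2} + 129\right) = \frac{13}{7} \cdot \frac{259}{2} = \frac{481}{2}$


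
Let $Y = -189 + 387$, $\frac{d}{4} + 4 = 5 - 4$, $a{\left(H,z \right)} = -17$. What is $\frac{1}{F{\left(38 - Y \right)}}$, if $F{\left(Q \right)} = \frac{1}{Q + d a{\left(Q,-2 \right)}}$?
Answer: $44$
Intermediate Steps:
$d = -12$ ($d = -16 + 4 \left(5 - 4\right) = -16 + 4 \cdot 1 = -16 + 4 = -12$)
$Y = 198$
$F{\left(Q \right)} = \frac{1}{204 + Q}$ ($F{\left(Q \right)} = \frac{1}{Q - -204} = \frac{1}{Q + 204} = \frac{1}{204 + Q}$)
$\frac{1}{F{\left(38 - Y \right)}} = \frac{1}{\frac{1}{204 + \left(38 - 198\right)}} = \frac{1}{\frac{1}{204 - 160}} = \frac{1}{\frac{1}{44}} = 44$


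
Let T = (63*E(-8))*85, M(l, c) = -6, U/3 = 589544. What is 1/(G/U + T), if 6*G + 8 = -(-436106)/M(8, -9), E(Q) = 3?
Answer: 31835376/511435097363 ≈ 6.2247e-5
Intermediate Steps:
U = 1768632 (U = 3*589544 = 1768632)
T = 16065 (T = (63*3)*85 = 189*85 = 16065)
G = -218077/18 (G = -4/3 + (-(-436106)/(-6))/6 = -4/3 + (-(-436106)*(-1)/6)/6 = -4/3 + (-5071*43/3)/6 = -4/3 + (⅙)*(-218053/3) = -4/3 - 218053/18 = -218077/18 ≈ -12115.)
1/(G/U + T) = 1/(-218077/18/1768632 + 16065) = 1/(-218077/18*1/1768632 + 16065) = 1/(-218077/31835376 + 16065) = 1/(511435097363/31835376) = 31835376/511435097363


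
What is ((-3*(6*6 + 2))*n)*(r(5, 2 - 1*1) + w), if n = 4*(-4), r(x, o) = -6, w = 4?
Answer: -3648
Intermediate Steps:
n = -16
((-3*(6*6 + 2))*n)*(r(5, 2 - 1*1) + w) = (-3*(6*6 + 2)*(-16))*(-6 + 4) = (-3*(36 + 2)*(-16))*(-2) = (-3*38*(-16))*(-2) = -114*(-16)*(-2) = 1824*(-2) = -3648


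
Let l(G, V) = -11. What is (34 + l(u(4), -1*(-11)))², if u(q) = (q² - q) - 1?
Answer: 529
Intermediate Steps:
u(q) = -1 + q² - q
(34 + l(u(4), -1*(-11)))² = (34 - 11)² = 23² = 529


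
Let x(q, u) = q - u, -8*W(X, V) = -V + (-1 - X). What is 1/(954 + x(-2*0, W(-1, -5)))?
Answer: 8/7637 ≈ 0.0010475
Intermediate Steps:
W(X, V) = ⅛ + V/8 + X/8 (W(X, V) = -(-V + (-1 - X))/8 = -(-1 - V - X)/8 = ⅛ + V/8 + X/8)
1/(954 + x(-2*0, W(-1, -5))) = 1/(954 + (-2*0 - (⅛ + (⅛)*(-5) + (⅛)*(-1)))) = 1/(954 + (0 - (⅛ - 5/8 - ⅛))) = 1/(954 + (0 - 1*(-5/8))) = 1/(954 + (0 + 5/8)) = 1/(954 + 5/8) = 1/(7637/8) = 8/7637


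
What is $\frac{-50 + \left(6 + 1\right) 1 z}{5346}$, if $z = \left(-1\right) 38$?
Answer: $- \frac{158}{2673} \approx -0.05911$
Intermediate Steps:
$z = -38$
$\frac{-50 + \left(6 + 1\right) 1 z}{5346} = \frac{-50 + \left(6 + 1\right) 1 \left(-38\right)}{5346} = \left(-50 + 7 \cdot 1 \left(-38\right)\right) \frac{1}{5346} = \left(-50 + 7 \left(-38\right)\right) \frac{1}{5346} = \left(-50 - 266\right) \frac{1}{5346} = \left(-316\right) \frac{1}{5346} = - \frac{158}{2673}$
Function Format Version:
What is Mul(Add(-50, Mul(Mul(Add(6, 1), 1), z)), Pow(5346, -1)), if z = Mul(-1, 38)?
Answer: Rational(-158, 2673) ≈ -0.059110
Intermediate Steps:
z = -38
Mul(Add(-50, Mul(Mul(Add(6, 1), 1), z)), Pow(5346, -1)) = Mul(Add(-50, Mul(Mul(Add(6, 1), 1), -38)), Pow(5346, -1)) = Mul(Add(-50, Mul(Mul(7, 1), -38)), Rational(1, 5346)) = Mul(Add(-50, Mul(7, -38)), Rational(1, 5346)) = Mul(Add(-50, -266), Rational(1, 5346)) = Mul(-316, Rational(1, 5346)) = Rational(-158, 2673)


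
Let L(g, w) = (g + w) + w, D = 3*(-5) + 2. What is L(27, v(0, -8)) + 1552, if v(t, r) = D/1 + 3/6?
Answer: 1554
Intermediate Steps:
D = -13 (D = -15 + 2 = -13)
v(t, r) = -25/2 (v(t, r) = -13/1 + 3/6 = -13*1 + 3*(⅙) = -13 + ½ = -25/2)
L(g, w) = g + 2*w
L(27, v(0, -8)) + 1552 = (27 + 2*(-25/2)) + 1552 = (27 - 25) + 1552 = 2 + 1552 = 1554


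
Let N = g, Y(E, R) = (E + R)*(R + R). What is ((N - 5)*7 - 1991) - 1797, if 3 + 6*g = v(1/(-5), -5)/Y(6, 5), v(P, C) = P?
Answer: -12627457/3300 ≈ -3826.5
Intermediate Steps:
Y(E, R) = 2*R*(E + R) (Y(E, R) = (E + R)*(2*R) = 2*R*(E + R))
g = -1651/3300 (g = -½ + (1/((-5)*((2*5*(6 + 5)))))/6 = -½ + (-1/(5*(2*5*11)))/6 = -½ + (-⅕/110)/6 = -½ + (-⅕*1/110)/6 = -½ + (⅙)*(-1/550) = -½ - 1/3300 = -1651/3300 ≈ -0.50030)
N = -1651/3300 ≈ -0.50030
((N - 5)*7 - 1991) - 1797 = ((-1651/3300 - 5)*7 - 1991) - 1797 = (-18151/3300*7 - 1991) - 1797 = (-127057/3300 - 1991) - 1797 = -6697357/3300 - 1797 = -12627457/3300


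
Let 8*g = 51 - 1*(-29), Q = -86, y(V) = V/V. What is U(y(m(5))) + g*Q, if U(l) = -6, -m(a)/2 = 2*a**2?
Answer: -866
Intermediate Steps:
m(a) = -4*a**2
y(V) = 1
g = 10 (g = (51 - 1*(-29))/8 = (51 + 29)/8 = (1/8)*80 = 10)
U(y(m(5))) + g*Q = -6 + 10*(-86) = -6 - 860 = -866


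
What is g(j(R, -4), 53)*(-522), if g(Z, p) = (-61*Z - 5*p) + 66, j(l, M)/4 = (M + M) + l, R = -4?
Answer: -1424538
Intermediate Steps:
j(l, M) = 4*l + 8*M (j(l, M) = 4*((M + M) + l) = 4*(2*M + l) = 4*(l + 2*M) = 4*l + 8*M)
g(Z, p) = 66 - 61*Z - 5*p
g(j(R, -4), 53)*(-522) = (66 - 61*(4*(-4) + 8*(-4)) - 5*53)*(-522) = (66 - 61*(-16 - 32) - 265)*(-522) = (66 - 61*(-48) - 265)*(-522) = (66 + 2928 - 265)*(-522) = 2729*(-522) = -1424538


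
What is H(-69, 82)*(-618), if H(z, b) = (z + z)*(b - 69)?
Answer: 1108692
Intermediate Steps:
H(z, b) = 2*z*(-69 + b) (H(z, b) = (2*z)*(-69 + b) = 2*z*(-69 + b))
H(-69, 82)*(-618) = (2*(-69)*(-69 + 82))*(-618) = (2*(-69)*13)*(-618) = -1794*(-618) = 1108692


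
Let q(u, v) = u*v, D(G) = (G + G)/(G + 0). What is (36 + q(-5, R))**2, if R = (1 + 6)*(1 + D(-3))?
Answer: 4761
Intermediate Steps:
D(G) = 2 (D(G) = (2*G)/G = 2)
R = 21 (R = (1 + 6)*(1 + 2) = 7*3 = 21)
(36 + q(-5, R))**2 = (36 - 5*21)**2 = (36 - 105)**2 = (-69)**2 = 4761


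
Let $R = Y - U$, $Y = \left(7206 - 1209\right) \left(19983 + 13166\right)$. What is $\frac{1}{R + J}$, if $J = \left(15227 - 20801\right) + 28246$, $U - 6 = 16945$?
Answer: $\frac{1}{198800274} \approx 5.0302 \cdot 10^{-9}$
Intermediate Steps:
$U = 16951$ ($U = 6 + 16945 = 16951$)
$J = 22672$ ($J = -5574 + 28246 = 22672$)
$Y = 198794553$ ($Y = 5997 \cdot 33149 = 198794553$)
$R = 198777602$ ($R = 198794553 - 16951 = 198777602$)
$\frac{1}{R + J} = \frac{1}{198777602 + 22672} = \frac{1}{198800274}$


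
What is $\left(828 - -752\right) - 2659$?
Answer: $-1079$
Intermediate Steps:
$\left(828 - -752\right) - 2659 = \left(828 + 752\right) - 2659 = 1580 - 2659 = -1079$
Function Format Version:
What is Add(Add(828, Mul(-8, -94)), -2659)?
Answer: -1079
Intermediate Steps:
Add(Add(828, Mul(-8, -94)), -2659) = Add(Add(828, 752), -2659) = Add(1580, -2659) = -1079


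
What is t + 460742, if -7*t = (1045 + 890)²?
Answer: -519031/7 ≈ -74147.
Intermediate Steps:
t = -3744225/7 (t = -(1045 + 890)²/7 = -⅐*1935² = -⅐*3744225 = -3744225/7 ≈ -5.3489e+5)
t + 460742 = -3744225/7 + 460742 = -519031/7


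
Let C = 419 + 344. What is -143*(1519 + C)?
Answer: -326326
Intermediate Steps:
C = 763
-143*(1519 + C) = -143*(1519 + 763) = -143*2282 = -326326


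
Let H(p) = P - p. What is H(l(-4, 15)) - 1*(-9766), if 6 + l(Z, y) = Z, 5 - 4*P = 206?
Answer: 38903/4 ≈ 9725.8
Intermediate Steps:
P = -201/4 (P = 5/4 - ¼*206 = 5/4 - 103/2 = -201/4 ≈ -50.250)
l(Z, y) = -6 + Z
H(p) = -201/4 - p
H(l(-4, 15)) - 1*(-9766) = (-201/4 - (-6 - 4)) - 1*(-9766) = (-201/4 - 1*(-10)) + 9766 = (-201/4 + 10) + 9766 = -161/4 + 9766 = 38903/4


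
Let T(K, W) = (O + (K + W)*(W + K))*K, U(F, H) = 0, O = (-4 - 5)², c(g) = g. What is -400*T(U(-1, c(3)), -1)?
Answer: 0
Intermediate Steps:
O = 81 (O = (-9)² = 81)
T(K, W) = K*(81 + (K + W)²) (T(K, W) = (81 + (K + W)*(W + K))*K = (81 + (K + W)*(K + W))*K = (81 + (K + W)²)*K = K*(81 + (K + W)²))
-400*T(U(-1, c(3)), -1) = -0*(81 + (0 - 1)²) = -0*(81 + (-1)²) = -0*(81 + 1) = -0*82 = -400*0 = 0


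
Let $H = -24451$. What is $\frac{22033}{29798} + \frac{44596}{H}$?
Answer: $- \frac{790142725}{728590898} \approx -1.0845$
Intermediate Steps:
$\frac{22033}{29798} + \frac{44596}{H} = \frac{22033}{29798} + \frac{44596}{-24451} = 22033 \cdot \frac{1}{29798} + 44596 \left(- \frac{1}{24451}\right) = \frac{22033}{29798} - \frac{44596}{24451} = - \frac{790142725}{728590898}$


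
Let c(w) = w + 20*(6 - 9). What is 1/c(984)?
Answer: 1/924 ≈ 0.0010823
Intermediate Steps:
c(w) = -60 + w (c(w) = w + 20*(-3) = w - 60 = -60 + w)
1/c(984) = 1/(-60 + 984) = 1/924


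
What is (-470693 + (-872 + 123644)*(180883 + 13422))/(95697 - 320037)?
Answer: -23854742767/224340 ≈ -1.0633e+5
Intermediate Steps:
(-470693 + (-872 + 123644)*(180883 + 13422))/(95697 - 320037) = (-470693 + 122772*194305)/(-224340) = (-470693 + 23855213460)*(-1/224340) = 23854742767*(-1/224340) = -23854742767/224340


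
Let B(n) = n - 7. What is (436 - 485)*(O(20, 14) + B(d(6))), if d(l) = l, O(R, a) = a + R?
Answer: -1617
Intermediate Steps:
O(R, a) = R + a
B(n) = -7 + n
(436 - 485)*(O(20, 14) + B(d(6))) = (436 - 485)*((20 + 14) + (-7 + 6)) = -49*(34 - 1) = -49*33 = -1617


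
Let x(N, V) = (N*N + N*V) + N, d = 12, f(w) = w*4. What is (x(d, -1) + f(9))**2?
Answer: 32400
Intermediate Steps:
f(w) = 4*w
x(N, V) = N + N**2 + N*V (x(N, V) = (N**2 + N*V) + N = N + N**2 + N*V)
(x(d, -1) + f(9))**2 = (12*(1 + 12 - 1) + 4*9)**2 = (12*12 + 36)**2 = (144 + 36)**2 = 180**2 = 32400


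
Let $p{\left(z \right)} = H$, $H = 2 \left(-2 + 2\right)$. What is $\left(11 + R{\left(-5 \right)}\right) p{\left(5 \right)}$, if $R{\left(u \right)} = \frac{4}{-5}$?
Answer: $0$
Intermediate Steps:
$H = 0$ ($H = 2 \cdot 0 = 0$)
$p{\left(z \right)} = 0$
$R{\left(u \right)} = - \frac{4}{5}$ ($R{\left(u \right)} = 4 \left(- \frac{1}{5}\right) = - \frac{4}{5}$)
$\left(11 + R{\left(-5 \right)}\right) p{\left(5 \right)} = \left(11 - \frac{4}{5}\right) 0 = \frac{51}{5} \cdot 0 = 0$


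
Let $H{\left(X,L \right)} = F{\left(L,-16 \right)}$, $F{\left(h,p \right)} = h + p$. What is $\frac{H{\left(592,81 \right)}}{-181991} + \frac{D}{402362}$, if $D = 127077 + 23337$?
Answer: $\frac{13673920372}{36613131371} \approx 0.37347$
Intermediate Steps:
$H{\left(X,L \right)} = -16 + L$ ($H{\left(X,L \right)} = L - 16 = -16 + L$)
$D = 150414$
$\frac{H{\left(592,81 \right)}}{-181991} + \frac{D}{402362} = \frac{-16 + 81}{-181991} + \frac{150414}{402362} = 65 \left(- \frac{1}{181991}\right) + 150414 \cdot \frac{1}{402362} = - \frac{65}{181991} + \frac{75207}{201181} = \frac{13673920372}{36613131371}$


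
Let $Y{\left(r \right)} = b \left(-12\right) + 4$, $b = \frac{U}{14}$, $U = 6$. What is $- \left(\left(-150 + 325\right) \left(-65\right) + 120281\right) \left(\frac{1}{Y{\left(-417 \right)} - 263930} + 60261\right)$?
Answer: $- \frac{6062431215146523}{923759} \approx -6.5628 \cdot 10^{9}$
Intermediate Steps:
$b = \frac{3}{7}$ ($b = \frac{6}{14} = 6 \cdot \frac{1}{14} = \frac{3}{7} \approx 0.42857$)
$Y{\left(r \right)} = - \frac{8}{7}$ ($Y{\left(r \right)} = \frac{3}{7} \left(-12\right) + 4 = - \frac{36}{7} + 4 = - \frac{8}{7}$)
$- \left(\left(-150 + 325\right) \left(-65\right) + 120281\right) \left(\frac{1}{Y{\left(-417 \right)} - 263930} + 60261\right) = - \left(\left(-150 + 325\right) \left(-65\right) + 120281\right) \left(\frac{1}{- \frac{8}{7} - 263930} + 60261\right) = - \left(175 \left(-65\right) + 120281\right) \left(\frac{1}{- \frac{1847518}{7}} + 60261\right) = - \left(-11375 + 120281\right) \left(- \frac{7}{1847518} + 60261\right) = - \frac{108906 \cdot 111333282191}{1847518} = \left(-1\right) \frac{6062431215146523}{923759} = - \frac{6062431215146523}{923759}$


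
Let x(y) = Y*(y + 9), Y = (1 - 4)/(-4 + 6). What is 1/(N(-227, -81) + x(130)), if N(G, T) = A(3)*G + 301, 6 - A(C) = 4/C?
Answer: -6/5801 ≈ -0.0010343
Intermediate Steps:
A(C) = 6 - 4/C
Y = -3/2 ≈ -1.5000
N(G, T) = 301 + 14*G/3 (N(G, T) = (6 - 4/3)*G + 301 = 14*G/3 + 301 = 301 + 14*G/3)
x(y) = -27/2 - 3*y/2 (x(y) = -3*(y + 9)/2 = -3*(9 + y)/2 = -27/2 - 3*y/2)
1/(N(-227, -81) + x(130)) = 1/((301 + (14/3)*(-227)) + (-27/2 - 3/2*130)) = 1/((301 - 3178/3) + (-27/2 - 195)) = 1/(-2275/3 - 417/2) = 1/(-5801/6) = -6/5801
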